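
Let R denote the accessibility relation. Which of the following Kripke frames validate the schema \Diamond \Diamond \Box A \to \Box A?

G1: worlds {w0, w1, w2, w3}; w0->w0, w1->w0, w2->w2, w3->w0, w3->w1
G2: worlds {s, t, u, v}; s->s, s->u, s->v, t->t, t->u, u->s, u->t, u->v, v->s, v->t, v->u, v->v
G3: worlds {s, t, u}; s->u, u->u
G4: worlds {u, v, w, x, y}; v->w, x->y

G3, G4

Frame correspondent (Sahlqvist): \forall x \forall y \forall z ((x R^2 y \wedge xRz) \to \exists w (yRw \wedge z = w)) — i.e. a generalized confluence (Geach) condition.
G1: fails — w3R²w0, w3Rw1 but no w with w0Rw and w1=w.
G2: fails — sR²t, sRs but no w with tRw and s=w.
G3: condition met.
G4: condition met.
Valid on: G3, G4.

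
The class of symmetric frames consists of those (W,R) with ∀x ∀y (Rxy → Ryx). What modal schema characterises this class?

The condition is symmetry. The B schema ψ → □◇ψ defines it.
Suppose ψ→□◇ψ is valid. Take Rxy and set V(ψ)={x}. Then ψ at x, so □◇ψ at x, so ◇ψ at y, so some z with Ryz has ψ; z=x, i.e. Ryx.

ψ → □◇ψ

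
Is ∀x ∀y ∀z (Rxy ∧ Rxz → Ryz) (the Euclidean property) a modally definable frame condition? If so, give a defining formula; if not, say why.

Yes, by ◇p → □◇p

This is a Sahlqvist condition; the 5 axiom ◇p → □◇p defines it.
Suppose ◇p→□◇p is valid. Take Rxy, Rxz and set V(p)={y}. Then ◇p at x, so □◇p at x, so ◇p at z, so some w with Rzw has p; w=y, i.e. Rzy. By symmetry of the argument, Ryz.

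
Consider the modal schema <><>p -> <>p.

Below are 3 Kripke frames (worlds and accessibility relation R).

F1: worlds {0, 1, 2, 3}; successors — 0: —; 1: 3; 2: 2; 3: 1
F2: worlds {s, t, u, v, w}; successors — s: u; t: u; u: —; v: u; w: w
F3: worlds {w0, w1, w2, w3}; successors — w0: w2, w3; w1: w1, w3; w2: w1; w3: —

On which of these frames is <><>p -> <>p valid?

This is the axiom for transitivity; its first-order frame correspondent is forall x forall y forall z (Rxy & Ryz -> Rxz).
F1: fails — R31 and R13 but not R33.
F2: condition met.
F3: fails — Rw0w2 and Rw2w1 but not Rw0w1.
Valid on: F2.

F2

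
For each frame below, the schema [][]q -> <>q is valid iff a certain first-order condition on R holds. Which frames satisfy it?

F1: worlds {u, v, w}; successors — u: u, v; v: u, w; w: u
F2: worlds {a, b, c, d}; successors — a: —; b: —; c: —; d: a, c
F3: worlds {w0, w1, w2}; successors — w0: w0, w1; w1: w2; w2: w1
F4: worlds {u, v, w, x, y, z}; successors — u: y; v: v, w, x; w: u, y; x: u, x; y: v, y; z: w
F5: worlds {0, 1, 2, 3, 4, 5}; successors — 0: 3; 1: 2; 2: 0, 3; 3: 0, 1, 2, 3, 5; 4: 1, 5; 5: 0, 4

The schema corresponds to a generalized confluence (Geach) condition: forall x exists w (x R^2 w & xRw).
F1: satisfies the condition.
F2: fails — at a but no w with aR²w and aRw.
F3: fails — at w1 but no w with w1R²w and w1Rw.
F4: fails — at z but no t with zR²t and zRt.
F5: fails — at 1 but no w with 1R²w and 1Rw.
Valid on: F1.

F1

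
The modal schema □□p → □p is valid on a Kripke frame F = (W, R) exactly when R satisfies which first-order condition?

Density

Suppose □□p→□p is valid. Take Rxy and set V(p)={w : xR²w}. Then □□p at x, so □p at x, so p at y, i.e. ∃z(Rxz∧Rzy).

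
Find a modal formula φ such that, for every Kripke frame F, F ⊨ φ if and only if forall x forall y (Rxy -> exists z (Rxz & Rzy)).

□□r → □r

This is density; the standard corresponding axiom is C4: □□r → □r.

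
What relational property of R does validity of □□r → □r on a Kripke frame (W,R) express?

density: ∀x ∀y (Rxy → ∃z (Rxz ∧ Rzy))

Suppose □□r→□r is valid. Take Rxy and set V(r)={w : xR²w}. Then □□r at x, so □r at x, so r at y, i.e. ∃z(Rxz∧Rzy).
Conversely, any frame satisfying ∀x ∀y (Rxy → ∃z (Rxz ∧ Rzy)) validates the schema.
Frame condition: ∀x ∀y (Rxy → ∃z (Rxz ∧ Rzy)).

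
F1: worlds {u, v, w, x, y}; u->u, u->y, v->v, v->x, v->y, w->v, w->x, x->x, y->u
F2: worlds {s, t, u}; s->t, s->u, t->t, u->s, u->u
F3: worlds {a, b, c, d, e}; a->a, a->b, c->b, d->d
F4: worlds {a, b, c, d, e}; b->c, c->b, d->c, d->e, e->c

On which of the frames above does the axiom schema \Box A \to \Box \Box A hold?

F3

Frame correspondent (Sahlqvist): \forall x \forall y \forall z (Rxy \wedge Ryz \to Rxz) — i.e. transitivity.
F1: fails — Rwv and Rvy but not Rwy.
F2: fails — Rus and Rst but not Rut.
F3: satisfies the condition.
F4: fails — Rbc and Rcb but not Rbb.
Valid on: F3.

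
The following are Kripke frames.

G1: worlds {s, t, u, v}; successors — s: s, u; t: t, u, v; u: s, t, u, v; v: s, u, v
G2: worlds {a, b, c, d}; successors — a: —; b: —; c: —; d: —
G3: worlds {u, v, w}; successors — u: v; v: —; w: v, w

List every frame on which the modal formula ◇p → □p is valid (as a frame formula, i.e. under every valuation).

The schema corresponds to partial functionality: ∀x ∀y ∀z (Rxy ∧ Rxz → y = z).
G1: fails — s sees both s and u.
G2: holds.
G3: fails — w sees both v and w.
Valid on: G2.

G2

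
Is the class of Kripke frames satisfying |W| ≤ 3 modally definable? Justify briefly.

No

Any modally definable frame class is closed under disjoint unions.
Any modal formula valid on each of 4 disjoint one-world frames is valid on their disjoint union (validity is preserved under disjoint unions). Each one-world frame has |W|=1≤3, but the union has |W|=4.
Hence having at most 3 worlds is not modally definable.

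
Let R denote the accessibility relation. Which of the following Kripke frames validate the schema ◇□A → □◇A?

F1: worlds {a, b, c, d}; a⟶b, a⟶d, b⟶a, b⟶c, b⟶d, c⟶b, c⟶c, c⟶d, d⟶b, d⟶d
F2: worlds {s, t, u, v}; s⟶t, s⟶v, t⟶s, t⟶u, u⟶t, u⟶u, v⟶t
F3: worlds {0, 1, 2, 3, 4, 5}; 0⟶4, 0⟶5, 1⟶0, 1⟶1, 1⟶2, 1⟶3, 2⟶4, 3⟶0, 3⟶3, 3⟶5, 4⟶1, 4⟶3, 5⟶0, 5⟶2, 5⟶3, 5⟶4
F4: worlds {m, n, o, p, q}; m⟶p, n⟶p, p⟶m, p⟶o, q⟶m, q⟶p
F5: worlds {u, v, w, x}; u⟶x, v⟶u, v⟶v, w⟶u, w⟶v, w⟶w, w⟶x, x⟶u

The schema corresponds to convergence: ∀x ∀y ∀z (Rxy ∧ Rxz → ∃w (Ryw ∧ Rzw)).
F1: satisfies the condition.
F2: fails — Rsv and Rst but v and t have no common successor.
F3: fails — R10 and R11 but 0 and 1 have no common successor.
F4: fails — Rpm and Rpo but m and o have no common successor.
F5: fails — Rvv and Rvu but v and u have no common successor.

F1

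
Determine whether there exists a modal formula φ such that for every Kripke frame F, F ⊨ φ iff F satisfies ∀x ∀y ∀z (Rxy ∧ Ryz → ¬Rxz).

Modal frame validity is preserved under surjective bounded morphisms.
The 5-cycle (worlds 0,1,2,3,4 with 0→1→2→3→4→0) is intransitive. Mapping every world to a single reflexive point • is a surjective bounded morphism; the reflexive point is not intransitive (R••∧R•• but R••).
Hence intransitivity is not modally definable.

Not modally definable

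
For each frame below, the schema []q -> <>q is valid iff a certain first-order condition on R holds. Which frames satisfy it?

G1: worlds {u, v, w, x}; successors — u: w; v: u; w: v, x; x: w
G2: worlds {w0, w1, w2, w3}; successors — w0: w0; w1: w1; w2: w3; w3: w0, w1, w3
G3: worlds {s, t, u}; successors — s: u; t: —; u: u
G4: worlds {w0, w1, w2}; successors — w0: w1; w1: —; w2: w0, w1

The schema corresponds to seriality: forall x exists y Rxy.
G1: holds.
G2: holds.
G3: fails — world t has no successor.
G4: fails — world w1 has no successor.

G1, G2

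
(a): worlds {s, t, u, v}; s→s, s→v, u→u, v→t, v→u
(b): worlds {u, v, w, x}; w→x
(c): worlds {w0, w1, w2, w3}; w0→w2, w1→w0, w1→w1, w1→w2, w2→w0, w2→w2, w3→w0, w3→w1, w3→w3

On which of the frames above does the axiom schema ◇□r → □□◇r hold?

(b)

This is the axiom for a generalized confluence (Geach) condition; its first-order frame correspondent is ∀x ∀y ∀z ((xRy ∧ xR²z) → ∃w (yRw ∧ zRw)).
(a): fails — sRs, sR²t but no w with sRw and tRw.
(b): condition met.
(c): fails — w3Rw0, w3R²w3 but no w with w0Rw and w3Rw.
Valid on: (b).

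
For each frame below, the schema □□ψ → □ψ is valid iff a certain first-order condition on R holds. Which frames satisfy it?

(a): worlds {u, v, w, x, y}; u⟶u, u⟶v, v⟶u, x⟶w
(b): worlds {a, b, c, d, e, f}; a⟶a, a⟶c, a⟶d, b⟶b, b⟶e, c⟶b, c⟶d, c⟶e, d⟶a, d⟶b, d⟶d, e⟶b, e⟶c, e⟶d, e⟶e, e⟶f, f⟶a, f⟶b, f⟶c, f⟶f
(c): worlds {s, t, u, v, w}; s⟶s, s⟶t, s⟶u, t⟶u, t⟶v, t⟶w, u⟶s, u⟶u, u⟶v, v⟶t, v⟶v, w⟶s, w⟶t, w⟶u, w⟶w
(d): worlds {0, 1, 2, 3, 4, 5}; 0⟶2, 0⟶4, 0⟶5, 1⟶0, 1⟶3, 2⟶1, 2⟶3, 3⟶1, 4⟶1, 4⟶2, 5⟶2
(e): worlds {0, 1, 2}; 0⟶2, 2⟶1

The schema corresponds to density: ∀x ∀y (Rxy → ∃z (Rxz ∧ Rzy)).
(a): fails — Rxw but no z with Rxz and Rzw.
(b): ✓.
(c): ✓.
(d): fails — R10 but no z with R1z and Rz0.
(e): fails — R21 but no z with R2z and Rz1.
Valid on: (b), (c).

(b), (c)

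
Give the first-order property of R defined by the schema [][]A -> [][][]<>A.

forall x forall z (x R^3 z -> exists w (x R^2 w & zRw))

This is a Sahlqvist (Geach-type) schema ◇^0□^2A → □^3◇^1A.
Minimal-valuation argument: fix x; take any y with xR^0y and any z with xR^3z. Set V(A) to the set of worlds R-reachable from y in exactly 2 steps. Then □^2A holds at y, so the antecedent holds at x; validity forces ◇^1A at z, giving a w with zR^1w and yR^2w.
First-order correspondent: forall x forall z (x R^3 z -> exists w (x R^2 w & zRw)).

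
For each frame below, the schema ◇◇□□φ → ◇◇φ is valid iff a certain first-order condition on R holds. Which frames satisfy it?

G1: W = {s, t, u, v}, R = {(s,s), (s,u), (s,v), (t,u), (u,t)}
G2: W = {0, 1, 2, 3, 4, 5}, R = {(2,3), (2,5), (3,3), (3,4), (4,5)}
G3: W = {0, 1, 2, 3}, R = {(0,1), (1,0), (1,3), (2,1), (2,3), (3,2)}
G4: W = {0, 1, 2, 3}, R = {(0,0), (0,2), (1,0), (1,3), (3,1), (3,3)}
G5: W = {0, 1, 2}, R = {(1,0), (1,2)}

The schema corresponds to a generalized confluence (Geach) condition: ∀x ∀y (xR²y → ∃w (yR²w ∧ xR²w)).
G1: fails — sR²v but no w with vR²w and sR²w.
G2: fails — 2R²4 but no w with 4R²w and 2R²w.
G3: ✓.
G4: fails — 0R²2 but no w with 2R²w and 0R²w.
G5: ✓.

G3, G5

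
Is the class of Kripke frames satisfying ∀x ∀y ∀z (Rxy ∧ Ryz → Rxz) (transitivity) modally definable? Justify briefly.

Yes: it is transitivity, defined by the 4 schema □p → □□p.

Yes, by □p → □□p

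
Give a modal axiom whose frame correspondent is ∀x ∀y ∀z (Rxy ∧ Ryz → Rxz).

This is transitivity; the standard corresponding axiom is 4: □r → □□r.

□r → □□r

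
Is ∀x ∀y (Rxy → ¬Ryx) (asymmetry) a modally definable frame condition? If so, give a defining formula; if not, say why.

If a class were modally definable it would be closed under surjective bounded morphisms (Goldblatt–Thomason).
The 5-cycle (worlds w0,w1,w2,w3,w4 with w0→w1→w2→w3→w4→w0) is asymmetric. Mapping every world to a single reflexive point • is a surjective bounded morphism, and the reflexive point is not asymmetric (R•• but asymmetry requires ¬R••).
So no modal formula (or set of formulas) defines exactly the asymmetric frames.

No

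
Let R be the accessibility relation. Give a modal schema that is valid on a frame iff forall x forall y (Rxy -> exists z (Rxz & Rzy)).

□□ψ → □ψ

A defining formula is □□ψ → □ψ (the C4 axiom).
Suppose □□ψ→□ψ is valid. Take Rxy and set V(ψ)={w : xR²w}. Then □□ψ at x, so □ψ at x, so ψ at y, i.e. ∃z(Rxz∧Rzy).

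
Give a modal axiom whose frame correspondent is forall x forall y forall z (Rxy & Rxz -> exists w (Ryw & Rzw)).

◇□p → □◇p

A defining formula is ◇□p → □◇p (the .2 axiom).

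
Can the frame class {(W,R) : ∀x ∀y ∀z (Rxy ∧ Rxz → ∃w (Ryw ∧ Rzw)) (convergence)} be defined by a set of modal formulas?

Yes, by ◇□q → □◇q

The condition is convergence. A defining modal formula is ◇□q → □◇q.
Suppose ◇□q→□◇q is valid. Take Rxy, Rxz and set V(q)={w : Ryw}. Then □q at y so ◇□q at x, so □◇q at x, so ◇q at z, giving w with Rzw and Ryw.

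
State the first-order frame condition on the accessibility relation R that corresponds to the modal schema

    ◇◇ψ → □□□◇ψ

This is a Sahlqvist (Geach-type) schema ◇^2□^0ψ → □^3◇^1ψ.
Minimal-valuation argument: fix x; take any y with xR^2y and any z with xR^3z. Set V(ψ) to the set of worlds R-reachable from y in exactly 0 steps. Then □^0ψ holds at y, so the antecedent holds at x; validity forces ◇^1ψ at z, giving a w with zR^1w and yR^0w.
First-order correspondent: ∀x ∀y ∀z ((xR²y ∧ xR³z) → ∃w (y = w ∧ zRw)).

∀x ∀y ∀z ((xR²y ∧ xR³z) → ∃w (y = w ∧ zRw))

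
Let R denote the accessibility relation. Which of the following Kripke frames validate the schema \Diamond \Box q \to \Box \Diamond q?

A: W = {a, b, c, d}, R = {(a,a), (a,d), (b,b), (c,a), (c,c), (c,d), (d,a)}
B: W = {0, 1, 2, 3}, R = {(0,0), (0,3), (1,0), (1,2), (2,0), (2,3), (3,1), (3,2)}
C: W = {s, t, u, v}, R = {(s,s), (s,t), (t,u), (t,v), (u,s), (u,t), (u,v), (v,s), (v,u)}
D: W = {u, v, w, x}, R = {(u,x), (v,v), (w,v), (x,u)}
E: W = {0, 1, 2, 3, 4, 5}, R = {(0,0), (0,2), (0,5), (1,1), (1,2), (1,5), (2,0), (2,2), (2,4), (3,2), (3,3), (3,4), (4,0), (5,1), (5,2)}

A, D

The schema corresponds to convergence: \forall x \forall y \forall z (Rxy \wedge Rxz \to \exists w (Ryw \wedge Rzw)).
A: satisfies the condition.
B: fails — R00 and R03 but 0 and 3 have no common successor.
C: fails — Rss and Rst but s and t have no common successor.
D: satisfies the condition.
E: fails — R34 and R33 but 4 and 3 have no common successor.
Valid on: A, D.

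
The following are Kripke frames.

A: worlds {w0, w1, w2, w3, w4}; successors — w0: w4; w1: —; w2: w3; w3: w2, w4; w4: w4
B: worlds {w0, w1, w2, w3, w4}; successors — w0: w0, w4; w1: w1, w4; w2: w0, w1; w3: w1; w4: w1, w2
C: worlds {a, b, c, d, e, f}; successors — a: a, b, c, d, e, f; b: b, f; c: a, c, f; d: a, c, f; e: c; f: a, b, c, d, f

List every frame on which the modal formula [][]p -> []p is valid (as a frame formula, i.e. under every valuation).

Frame correspondent (Sahlqvist): forall x forall y (Rxy -> exists z (Rxz & Rzy)) — i.e. density.
A: fails — Rw3w2 but no z with Rw3z and Rzw2.
B: fails — Rw4w2 but no z with Rw4z and Rzw2.
C: ✓.
Valid on: C.

C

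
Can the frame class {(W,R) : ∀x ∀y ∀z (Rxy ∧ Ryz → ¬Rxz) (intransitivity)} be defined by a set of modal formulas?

Not modally definable

Any modally definable frame class is closed under surjective bounded morphisms.
The 7-cycle (worlds s,t,u,v,w,x,y with s→t→u→v→w→x→y→s) is intransitive. Mapping every world to a single reflexive point • is a surjective bounded morphism; the reflexive point is not intransitive (R••∧R•• but R••).
Hence intransitivity is not modally definable.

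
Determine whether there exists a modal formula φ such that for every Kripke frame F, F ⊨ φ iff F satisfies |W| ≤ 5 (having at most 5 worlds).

Any modally definable frame class is closed under disjoint unions.
Any modal formula valid on each of 6 disjoint one-world frames is valid on their disjoint union (validity is preserved under disjoint unions). Each one-world frame has |W|=1≤5, but the union has |W|=6.
So no modal formula (or set of formulas) defines exactly the |W|≤5 frames.

Not definable by any modal formula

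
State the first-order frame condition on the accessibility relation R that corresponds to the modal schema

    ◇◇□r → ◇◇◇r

This is a Sahlqvist (Geach-type) schema ◇^2□^1r → □^0◇^3r.
Minimal-valuation argument: fix x; take any y with xR^2y and any z with xR^0z. Set V(r) to the set of worlds R-reachable from y in exactly 1 step. Then □^1r holds at y, so the antecedent holds at x; validity forces ◇^3r at z, giving a w with zR^3w and yR^1w.
First-order correspondent: ∀x ∀y (xR²y → ∃w (yRw ∧ xR³w)).

∀x ∀y (xR²y → ∃w (yRw ∧ xR³w))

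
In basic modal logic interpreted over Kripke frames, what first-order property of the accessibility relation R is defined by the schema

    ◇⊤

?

◇⊤ holds at w iff w has a successor, so frame-validity of ◇⊤ is exactly seriality. Equivalently via □A → ◇A:
Suppose □A→◇A is valid. At any x set V(A)=W. Then □A at x, so ◇A at x, so x has a successor.

seriality: ∀x ∃y Rxy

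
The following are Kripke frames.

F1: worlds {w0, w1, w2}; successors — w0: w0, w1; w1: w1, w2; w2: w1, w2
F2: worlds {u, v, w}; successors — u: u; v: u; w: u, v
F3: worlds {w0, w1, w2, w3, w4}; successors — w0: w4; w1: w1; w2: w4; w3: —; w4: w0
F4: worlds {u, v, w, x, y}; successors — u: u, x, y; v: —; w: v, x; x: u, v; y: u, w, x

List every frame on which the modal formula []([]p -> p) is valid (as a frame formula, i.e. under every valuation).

F1

The schema corresponds to shift-reflexivity: forall x forall y (Rxy -> Ryy).
F1: ✓.
F2: fails — Rwv but not Rvv.
F3: fails — Rw2w4 but not Rw4w4.
F4: fails — Ryx but not Rxx.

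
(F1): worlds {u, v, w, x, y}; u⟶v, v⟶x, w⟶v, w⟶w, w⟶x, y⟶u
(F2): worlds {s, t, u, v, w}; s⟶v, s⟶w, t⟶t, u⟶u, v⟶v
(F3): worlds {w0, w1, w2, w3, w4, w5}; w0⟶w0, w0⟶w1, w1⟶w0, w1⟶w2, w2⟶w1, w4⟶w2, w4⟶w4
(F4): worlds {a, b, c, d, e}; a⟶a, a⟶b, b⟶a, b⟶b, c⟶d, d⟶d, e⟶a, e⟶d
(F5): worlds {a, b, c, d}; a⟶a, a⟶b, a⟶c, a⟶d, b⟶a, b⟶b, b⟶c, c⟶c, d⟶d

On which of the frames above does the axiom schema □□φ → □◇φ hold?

(F3), (F4), (F5)

This is the axiom for a generalized confluence (Geach) condition; its first-order frame correspondent is ∀x ∀z (xRz → ∃w (xR²w ∧ zRw)).
(F1): fails — vRx but no t with vR²t and xRt.
(F2): fails — sRw but no w* with sR²w* and wRw*.
(F3): satisfies the condition.
(F4): satisfies the condition.
(F5): satisfies the condition.
Valid on: (F3), (F4), (F5).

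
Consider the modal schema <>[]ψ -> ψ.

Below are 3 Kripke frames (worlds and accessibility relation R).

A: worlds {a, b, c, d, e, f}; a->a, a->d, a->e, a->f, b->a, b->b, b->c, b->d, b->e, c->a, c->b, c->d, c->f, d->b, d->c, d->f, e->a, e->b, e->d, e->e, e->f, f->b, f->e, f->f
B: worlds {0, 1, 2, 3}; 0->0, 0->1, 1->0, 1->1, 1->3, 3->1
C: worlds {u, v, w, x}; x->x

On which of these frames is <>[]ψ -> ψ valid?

The schema corresponds to symmetry: forall x forall y (Rxy -> Ryx).
A: fails — Rdf but not Rfd.
B: holds.
C: holds.
Valid on: B, C.

B, C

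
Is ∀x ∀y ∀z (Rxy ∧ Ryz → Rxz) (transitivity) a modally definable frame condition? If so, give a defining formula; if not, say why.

Definable; □p → □□p defines it

The condition is transitivity. A defining modal formula is □p → □□p.
Suppose □p→□□p is valid. Take Rxy, Ryz and set V(p)={w : Rxw}. Then □p at x, so □□p at x, so □p at y, so p at z, i.e. Rxz.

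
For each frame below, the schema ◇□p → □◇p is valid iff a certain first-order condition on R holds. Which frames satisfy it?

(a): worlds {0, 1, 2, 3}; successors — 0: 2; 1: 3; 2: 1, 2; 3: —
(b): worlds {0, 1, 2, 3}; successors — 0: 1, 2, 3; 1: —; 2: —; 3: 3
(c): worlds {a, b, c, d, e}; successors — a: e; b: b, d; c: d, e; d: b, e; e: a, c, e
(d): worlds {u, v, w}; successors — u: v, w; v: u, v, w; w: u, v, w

Frame correspondent (Sahlqvist): ∀x ∀y ∀z (Rxy ∧ Rxz → ∃w (Ryw ∧ Rzw)) — i.e. convergence.
(a): fails — R13 and R13 but 3 and 3 have no common successor.
(b): fails — R01 and R01 but 1 and 1 have no common successor.
(c): fails — Rdb and Rde but b and e have no common successor.
(d): condition met.

(d)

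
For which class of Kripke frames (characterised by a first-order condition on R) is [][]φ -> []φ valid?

density: forall x forall y (Rxy -> exists z (Rxz & Rzy))

This is the C4 axiom.
Its frame correspondent is density — forall x forall y (Rxy -> exists z (Rxz & Rzy)).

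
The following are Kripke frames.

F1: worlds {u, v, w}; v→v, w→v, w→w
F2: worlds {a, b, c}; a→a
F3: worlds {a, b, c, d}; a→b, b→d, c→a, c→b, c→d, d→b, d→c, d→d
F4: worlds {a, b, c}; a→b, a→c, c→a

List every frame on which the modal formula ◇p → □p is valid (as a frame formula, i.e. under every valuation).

This is the axiom for partial functionality; its first-order frame correspondent is ∀x ∀y ∀z (Rxy ∧ Rxz → y = z).
F1: fails — w sees both v and w.
F2: condition met.
F3: fails — c sees both a and b.
F4: fails — a sees both b and c.

F2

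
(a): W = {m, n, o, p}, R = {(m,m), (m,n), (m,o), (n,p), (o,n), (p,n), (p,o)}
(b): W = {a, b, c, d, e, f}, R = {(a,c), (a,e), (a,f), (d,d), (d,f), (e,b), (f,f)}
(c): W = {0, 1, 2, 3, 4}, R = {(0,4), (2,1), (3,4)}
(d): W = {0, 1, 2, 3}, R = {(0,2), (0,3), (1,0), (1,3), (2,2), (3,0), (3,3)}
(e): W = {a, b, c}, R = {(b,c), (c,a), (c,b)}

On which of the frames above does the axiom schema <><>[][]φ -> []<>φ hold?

This is the axiom for a generalized confluence (Geach) condition; its first-order frame correspondent is forall x forall y forall z ((x R^2 y & xRz) -> exists w (y R^2 w & zRw)).
(a): fails — mR²n, mRn but no w with nR²w and nRw.
(b): fails — aR²b, aRc but no w with bR²w and cRw.
(c): satisfies the condition.
(d): fails — 0R²2, 0R3 but no w with 2R²w and 3Rw.
(e): fails — bR²a, bRc but no w with aR²w and cRw.
Valid on: (c).

(c)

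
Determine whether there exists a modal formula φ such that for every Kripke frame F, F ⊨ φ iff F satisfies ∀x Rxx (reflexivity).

The condition is reflexivity. A defining modal formula is □r → r.
Suppose □r→r is valid. At any x set V(r)={w : Rxw}. Then □r holds at x, so r holds at x, i.e. Rxx.

Definable; □r → r defines it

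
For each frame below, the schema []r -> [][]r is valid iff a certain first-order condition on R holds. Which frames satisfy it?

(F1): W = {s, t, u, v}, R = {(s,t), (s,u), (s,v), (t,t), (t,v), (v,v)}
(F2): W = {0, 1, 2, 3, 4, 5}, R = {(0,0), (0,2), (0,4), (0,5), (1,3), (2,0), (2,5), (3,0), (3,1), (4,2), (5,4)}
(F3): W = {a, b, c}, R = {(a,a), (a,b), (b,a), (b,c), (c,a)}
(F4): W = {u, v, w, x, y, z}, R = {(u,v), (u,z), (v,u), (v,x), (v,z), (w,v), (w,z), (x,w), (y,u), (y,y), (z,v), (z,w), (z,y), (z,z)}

The schema corresponds to transitivity: forall x forall y forall z (Rxy & Ryz -> Rxz).
(F1): satisfies the condition.
(F2): fails — R25 and R54 but not R24.
(F3): fails — Rab and Rbc but not Rac.
(F4): fails — Ruv and Rvu but not Ruu.

(F1)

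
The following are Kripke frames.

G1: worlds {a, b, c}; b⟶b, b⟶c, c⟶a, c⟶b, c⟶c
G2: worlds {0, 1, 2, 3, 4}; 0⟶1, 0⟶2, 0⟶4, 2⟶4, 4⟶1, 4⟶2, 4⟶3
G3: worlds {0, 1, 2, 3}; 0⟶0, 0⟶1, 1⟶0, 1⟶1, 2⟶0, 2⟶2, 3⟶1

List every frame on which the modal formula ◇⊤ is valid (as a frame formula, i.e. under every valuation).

G3

This is the axiom for seriality; its first-order frame correspondent is ∀x ∃y Rxy.
G1: fails — world a has no successor.
G2: fails — world 1 has no successor.
G3: ✓.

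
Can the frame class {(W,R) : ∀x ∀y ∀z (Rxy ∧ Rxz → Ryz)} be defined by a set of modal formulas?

This is a Sahlqvist condition; the 5 axiom ◇r → □◇r defines it.

Yes — defined by ◇r → □◇r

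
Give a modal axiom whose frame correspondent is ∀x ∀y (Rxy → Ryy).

□(□ψ → ψ)

The condition is shift-reflexivity. The T□ schema □(□ψ → ψ) defines it.
Suppose □(□ψ→ψ) is valid. Take Rxy and set V(ψ)={w : Ryw}. Then at y, □ψ holds; since □(□ψ→ψ) at x, □ψ→ψ at y, so ψ at y, i.e. Ryy.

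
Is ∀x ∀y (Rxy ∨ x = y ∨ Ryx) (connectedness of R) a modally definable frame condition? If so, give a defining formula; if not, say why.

If a class were modally definable it would be closed under disjoint unions (Goldblatt–Thomason).
Take 4 disjoint single-world reflexive frames: each is trivially connected, but their disjoint union has 4 worlds with no edge between distinct components, so it is not connected.
So the class is not modally definable.

Not modally definable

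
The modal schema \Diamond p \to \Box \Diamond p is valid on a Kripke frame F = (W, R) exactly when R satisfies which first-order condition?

This is the 5 axiom.
Its frame correspondent is the Euclidean property — \forall x \forall y \forall z (Rxy \wedge Rxz \to Ryz).

the Euclidean property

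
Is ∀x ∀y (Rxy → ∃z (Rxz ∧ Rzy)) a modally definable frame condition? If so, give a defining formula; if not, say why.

Yes: it is density, defined by the C4 schema □□p → □p.
Suppose □□p→□p is valid. Take Rxy and set V(p)={w : xR²w}. Then □□p at x, so □p at x, so p at y, i.e. ∃z(Rxz∧Rzy).

Yes, by □□p → □p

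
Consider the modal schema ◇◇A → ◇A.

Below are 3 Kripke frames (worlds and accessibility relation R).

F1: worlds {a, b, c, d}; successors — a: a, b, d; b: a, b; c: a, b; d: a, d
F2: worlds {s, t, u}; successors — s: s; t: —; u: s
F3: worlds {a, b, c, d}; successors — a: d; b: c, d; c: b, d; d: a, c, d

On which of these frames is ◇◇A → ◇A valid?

The schema corresponds to transitivity: ∀x ∀y ∀z (Rxy ∧ Ryz → Rxz).
F1: fails — Rba and Rad but not Rbd.
F2: condition met.
F3: fails — Rbc and Rcb but not Rbb.
Valid on: F2.

F2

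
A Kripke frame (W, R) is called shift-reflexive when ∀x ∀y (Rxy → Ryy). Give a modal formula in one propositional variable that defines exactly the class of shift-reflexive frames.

□(□ψ → ψ)

A defining formula is □(□ψ → ψ) (the T□ axiom).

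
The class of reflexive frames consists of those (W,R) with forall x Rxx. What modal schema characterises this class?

□ψ → ψ

The condition is reflexivity. The T schema □ψ → ψ defines it.
Suppose □ψ→ψ is valid. At any x set V(ψ)={w : Rxw}. Then □ψ holds at x, so ψ holds at x, i.e. Rxx.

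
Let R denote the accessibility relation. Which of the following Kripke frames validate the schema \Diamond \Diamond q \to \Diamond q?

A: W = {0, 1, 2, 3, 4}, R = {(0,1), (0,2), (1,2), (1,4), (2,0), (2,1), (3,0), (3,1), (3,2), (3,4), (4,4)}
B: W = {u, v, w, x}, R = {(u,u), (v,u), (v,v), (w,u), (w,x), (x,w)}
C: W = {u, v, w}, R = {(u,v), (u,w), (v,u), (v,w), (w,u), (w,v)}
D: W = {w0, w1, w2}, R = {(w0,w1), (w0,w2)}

D

The schema corresponds to transitivity: \forall x \forall y \forall z (Rxy \wedge Ryz \to Rxz).
A: fails — R02 and R20 but not R00.
B: fails — Rxw and Rwu but not Rxu.
C: fails — Ruv and Rvu but not Ruu.
D: holds.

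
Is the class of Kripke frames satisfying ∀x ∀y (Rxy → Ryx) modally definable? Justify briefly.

Yes: it is symmetry, defined by the B schema p → □◇p.
Suppose p→□◇p is valid. Take Rxy and set V(p)={x}. Then p at x, so □◇p at x, so ◇p at y, so some z with Ryz has p; z=x, i.e. Ryx.

Definable; p → □◇p defines it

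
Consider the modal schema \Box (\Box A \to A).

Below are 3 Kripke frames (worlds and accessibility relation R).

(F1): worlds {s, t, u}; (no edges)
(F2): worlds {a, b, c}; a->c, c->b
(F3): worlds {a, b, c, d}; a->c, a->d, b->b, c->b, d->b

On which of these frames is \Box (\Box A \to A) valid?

The schema corresponds to shift-reflexivity: \forall x \forall y (Rxy \to Ryy).
(F1): condition met.
(F2): fails — Rac but not Rcc.
(F3): fails — Rac but not Rcc.
Valid on: (F1).

(F1)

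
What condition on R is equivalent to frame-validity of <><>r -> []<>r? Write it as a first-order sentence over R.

forall x forall y forall z ((x R^2 y & xRz) -> exists w (y = w & zRw))

This is a Sahlqvist (Geach-type) schema ◇^2□^0r → □^1◇^1r.
First-order correspondent: forall x forall y forall z ((x R^2 y & xRz) -> exists w (y = w & zRw)).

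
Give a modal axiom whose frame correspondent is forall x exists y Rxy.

□ψ → ◇ψ

This is seriality; the standard corresponding axiom is D: □ψ → ◇ψ.
Suppose □ψ→◇ψ is valid. At any x set V(ψ)=W. Then □ψ at x, so ◇ψ at x, so x has a successor.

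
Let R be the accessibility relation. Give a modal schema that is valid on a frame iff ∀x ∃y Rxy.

□p → ◇p

A defining formula is □p → ◇p (the D axiom).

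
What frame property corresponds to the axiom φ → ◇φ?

reflexivity: ∀x Rxx

Replacing φ by ¬φ and contraposing gives the equivalent schema □φ → φ.
Suppose □φ→φ is valid. At any x set V(φ)={w : Rxw}. Then □φ holds at x, so φ holds at x, i.e. Rxx.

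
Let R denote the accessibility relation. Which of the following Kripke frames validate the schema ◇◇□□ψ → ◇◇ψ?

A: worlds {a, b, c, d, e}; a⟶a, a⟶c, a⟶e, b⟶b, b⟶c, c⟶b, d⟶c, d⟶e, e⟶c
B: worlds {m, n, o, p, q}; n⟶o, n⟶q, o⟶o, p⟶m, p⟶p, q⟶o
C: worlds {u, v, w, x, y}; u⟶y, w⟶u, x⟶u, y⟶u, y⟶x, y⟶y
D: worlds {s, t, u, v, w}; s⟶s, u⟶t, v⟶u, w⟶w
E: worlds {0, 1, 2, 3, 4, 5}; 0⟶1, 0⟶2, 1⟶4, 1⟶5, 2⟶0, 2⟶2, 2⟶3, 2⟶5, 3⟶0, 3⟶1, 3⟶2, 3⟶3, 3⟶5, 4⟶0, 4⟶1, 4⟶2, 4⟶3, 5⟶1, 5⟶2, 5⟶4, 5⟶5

A, C, E

This is the axiom for a generalized confluence (Geach) condition; its first-order frame correspondent is ∀x ∀y (xR²y → ∃w (yR²w ∧ xR²w)).
A: ✓.
B: fails — pR²m but no w with mR²w and pR²w.
C: ✓.
D: fails — vR²t but no w* with tR²w* and vR²w*.
E: ✓.
Valid on: A, C, E.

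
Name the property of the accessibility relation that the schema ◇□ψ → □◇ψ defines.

convergence: ∀x ∀y ∀z (Rxy ∧ Rxz → ∃w (Ryw ∧ Rzw))

Suppose ◇□ψ→□◇ψ is valid. Take Rxy, Rxz and set V(ψ)={w : Ryw}. Then □ψ at y so ◇□ψ at x, so □◇ψ at x, so ◇ψ at z, giving w with Rzw and Ryw.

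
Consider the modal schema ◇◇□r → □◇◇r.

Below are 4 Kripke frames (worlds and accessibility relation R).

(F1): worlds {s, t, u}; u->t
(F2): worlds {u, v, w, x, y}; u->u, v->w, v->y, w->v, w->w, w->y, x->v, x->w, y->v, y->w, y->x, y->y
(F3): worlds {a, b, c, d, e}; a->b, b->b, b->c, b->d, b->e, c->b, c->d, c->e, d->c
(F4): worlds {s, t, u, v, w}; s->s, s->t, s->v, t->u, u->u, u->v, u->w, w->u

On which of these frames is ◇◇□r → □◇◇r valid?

(F1), (F2)

The schema corresponds to a generalized confluence (Geach) condition: ∀x ∀y ∀z ((xR²y ∧ xRz) → ∃w (yRw ∧ zR²w)).
(F1): condition met.
(F2): condition met.
(F3): fails — aR²e, aRb but no w with eRw and bR²w.
(F4): fails — sR²s, sRv but no w* with sRw* and vR²w*.
Valid on: (F1), (F2).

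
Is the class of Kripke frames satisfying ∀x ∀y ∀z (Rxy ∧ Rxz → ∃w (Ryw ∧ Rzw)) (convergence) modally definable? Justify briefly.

This is a Sahlqvist condition; the .2 axiom ◇□p → □◇p defines it.
Suppose ◇□p→□◇p is valid. Take Rxy, Rxz and set V(p)={w : Ryw}. Then □p at y so ◇□p at x, so □◇p at x, so ◇p at z, giving w with Rzw and Ryw.

Definable; ◇□p → □◇p defines it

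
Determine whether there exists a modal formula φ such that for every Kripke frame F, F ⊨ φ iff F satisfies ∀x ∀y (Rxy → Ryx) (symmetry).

Yes, by q → □◇q

This is a Sahlqvist condition; the B axiom q → □◇q defines it.
Suppose q→□◇q is valid. Take Rxy and set V(q)={x}. Then q at x, so □◇q at x, so ◇q at y, so some z with Ryz has q; z=x, i.e. Ryx.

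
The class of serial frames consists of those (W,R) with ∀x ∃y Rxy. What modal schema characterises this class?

This is seriality; the standard corresponding axiom is D: □s → ◇s.
Suppose □s→◇s is valid. At any x set V(s)=W. Then □s at x, so ◇s at x, so x has a successor.

□s → ◇s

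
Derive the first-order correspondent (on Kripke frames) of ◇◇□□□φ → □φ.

∀x ∀y ∀z ((xR²y ∧ xRz) → ∃w (yR³w ∧ z = w))

This is a Sahlqvist (Geach-type) schema ◇^2□^3φ → □^1◇^0φ.
Minimal-valuation argument: fix x; take any y with xR^2y and any z with xR^1z. Set V(φ) to the set of worlds R-reachable from y in exactly 3 steps. Then □^3φ holds at y, so the antecedent holds at x; validity forces ◇^0φ at z, giving a w with zR^0w and yR^3w.
First-order correspondent: ∀x ∀y ∀z ((xR²y ∧ xRz) → ∃w (yR³w ∧ z = w)).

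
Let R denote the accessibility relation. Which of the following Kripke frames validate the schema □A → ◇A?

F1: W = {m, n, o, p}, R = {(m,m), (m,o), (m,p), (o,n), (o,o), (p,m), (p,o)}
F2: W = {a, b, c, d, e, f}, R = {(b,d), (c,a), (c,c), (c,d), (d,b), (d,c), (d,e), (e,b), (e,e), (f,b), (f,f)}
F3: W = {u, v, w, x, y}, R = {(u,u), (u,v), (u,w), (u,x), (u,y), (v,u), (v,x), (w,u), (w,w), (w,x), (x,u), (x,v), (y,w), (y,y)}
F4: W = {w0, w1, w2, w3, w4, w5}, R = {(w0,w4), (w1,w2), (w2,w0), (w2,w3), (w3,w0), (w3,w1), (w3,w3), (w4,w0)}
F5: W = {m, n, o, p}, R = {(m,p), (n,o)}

The schema corresponds to seriality: ∀x ∃y Rxy.
F1: fails — world n has no successor.
F2: fails — world a has no successor.
F3: holds.
F4: fails — world w5 has no successor.
F5: fails — world o has no successor.

F3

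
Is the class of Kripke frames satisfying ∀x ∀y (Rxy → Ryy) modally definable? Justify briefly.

Yes, by □(□p → p)

This is a Sahlqvist condition; the T□ axiom □(□p → p) defines it.
Suppose □(□p→p) is valid. Take Rxy and set V(p)={w : Ryw}. Then at y, □p holds; since □(□p→p) at x, □p→p at y, so p at y, i.e. Ryy.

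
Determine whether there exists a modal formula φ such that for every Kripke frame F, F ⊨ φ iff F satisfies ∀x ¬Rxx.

No — not modally definable

Modal frame validity is preserved under surjective bounded morphisms.
The 4-cycle (worlds 0,1,2,3 with 0→1→2→3→0) is irreflexive, and the map sending every world to a single reflexive point • is a surjective bounded morphism (forth: every edge maps to (•,•); back: every world has a successor). So any modal formula valid on the 4-cycle is also valid on the reflexive point, which is not irreflexive.
Hence irreflexivity is not modally definable.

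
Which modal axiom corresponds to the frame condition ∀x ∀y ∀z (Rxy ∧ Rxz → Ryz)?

◇p → □◇p

A defining formula is ◇p → □◇p (the 5 axiom).
Suppose ◇p→□◇p is valid. Take Rxy, Rxz and set V(p)={y}. Then ◇p at x, so □◇p at x, so ◇p at z, so some w with Rzw has p; w=y, i.e. Rzy. By symmetry of the argument, Ryz.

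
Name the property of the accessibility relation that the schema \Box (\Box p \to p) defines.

shift-reflexivity: \forall x \forall y (Rxy \to Ryy)

Suppose □(□p→p) is valid. Take Rxy and set V(p)={w : Ryw}. Then at y, □p holds; since □(□p→p) at x, □p→p at y, so p at y, i.e. Ryy.
Conversely, on a frame with shift-reflexivity the schema holds at every world under every valuation.
So the correspondent is shift-reflexivity.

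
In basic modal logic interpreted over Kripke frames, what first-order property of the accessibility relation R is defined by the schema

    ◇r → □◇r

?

Suppose ◇r→□◇r is valid. Take Rxy, Rxz and set V(r)={y}. Then ◇r at x, so □◇r at x, so ◇r at z, so some w with Rzw has r; w=y, i.e. Rzy. By symmetry of the argument, Ryz.

the Euclidean property: ∀x ∀y ∀z (Rxy ∧ Rxz → Ryz)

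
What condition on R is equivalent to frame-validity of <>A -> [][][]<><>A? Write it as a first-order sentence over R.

This is a Sahlqvist (Geach-type) schema ◇^1□^0A → □^3◇^2A.
First-order correspondent: forall x forall y forall z ((xRy & x R^3 z) -> exists w (y = w & z R^2 w)).

forall x forall y forall z ((xRy & x R^3 z) -> exists w (y = w & z R^2 w))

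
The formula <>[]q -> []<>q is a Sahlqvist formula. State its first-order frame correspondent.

Suppose ◇□q→□◇q is valid. Take Rxy, Rxz and set V(q)={w : Ryw}. Then □q at y so ◇□q at x, so □◇q at x, so ◇q at z, giving w with Rzw and Ryw.

convergence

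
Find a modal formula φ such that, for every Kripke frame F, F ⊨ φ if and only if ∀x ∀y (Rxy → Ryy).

□(□ψ → ψ)

This is shift-reflexivity; the standard corresponding axiom is T□: □(□ψ → ψ).
Suppose □(□ψ→ψ) is valid. Take Rxy and set V(ψ)={w : Ryw}. Then at y, □ψ holds; since □(□ψ→ψ) at x, □ψ→ψ at y, so ψ at y, i.e. Ryy.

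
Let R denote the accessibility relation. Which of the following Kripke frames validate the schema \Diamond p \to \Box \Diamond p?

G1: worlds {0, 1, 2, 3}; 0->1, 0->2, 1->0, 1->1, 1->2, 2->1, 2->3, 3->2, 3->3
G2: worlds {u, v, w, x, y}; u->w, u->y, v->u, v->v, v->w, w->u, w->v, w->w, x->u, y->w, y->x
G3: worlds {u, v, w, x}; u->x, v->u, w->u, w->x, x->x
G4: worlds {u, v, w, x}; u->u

The schema corresponds to the Euclidean property: \forall x \forall y \forall z (Rxy \wedge Rxz \to Ryz).
G1: fails — R02 and R02 but not R22.
G2: fails — Ruw and Ruy but not Rwy.
G3: fails — Rvu and Rvu but not Ruu.
G4: condition met.
Valid on: G4.

G4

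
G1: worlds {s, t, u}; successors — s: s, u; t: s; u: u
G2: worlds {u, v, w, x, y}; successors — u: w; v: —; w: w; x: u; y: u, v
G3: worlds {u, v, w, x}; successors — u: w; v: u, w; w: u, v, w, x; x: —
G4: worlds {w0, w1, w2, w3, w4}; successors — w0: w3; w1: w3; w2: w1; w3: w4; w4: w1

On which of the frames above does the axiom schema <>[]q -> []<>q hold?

G1, G4

This is the axiom for convergence; its first-order frame correspondent is forall x forall y forall z (Rxy & Rxz -> exists w (Ryw & Rzw)).
G1: ✓.
G2: fails — Ryv and Ryv but v and v have no common successor.
G3: fails — Rww and Rwx but w and x have no common successor.
G4: ✓.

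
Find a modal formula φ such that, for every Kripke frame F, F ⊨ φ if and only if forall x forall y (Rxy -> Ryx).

A defining formula is q → □◇q (the B axiom).
Suppose q→□◇q is valid. Take Rxy and set V(q)={x}. Then q at x, so □◇q at x, so ◇q at y, so some z with Ryz has q; z=x, i.e. Ryx.

q → □◇q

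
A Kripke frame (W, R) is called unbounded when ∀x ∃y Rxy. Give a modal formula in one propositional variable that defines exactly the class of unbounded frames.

A defining formula is □q → ◇q (the D axiom).

□q → ◇q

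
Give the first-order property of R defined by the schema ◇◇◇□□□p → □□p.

This is a Sahlqvist (Geach-type) schema ◇^3□^3p → □^2◇^0p.
Minimal-valuation argument: fix x; take any y with xR^3y and any z with xR^2z. Set V(p) to the set of worlds R-reachable from y in exactly 3 steps. Then □^3p holds at y, so the antecedent holds at x; validity forces ◇^0p at z, giving a w with zR^0w and yR^3w.
First-order correspondent: ∀x ∀y ∀z ((xR³y ∧ xR²z) → ∃w (yR³w ∧ z = w)).

∀x ∀y ∀z ((xR³y ∧ xR²z) → ∃w (yR³w ∧ z = w))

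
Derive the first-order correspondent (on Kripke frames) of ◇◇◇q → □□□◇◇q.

∀x ∀y ∀z ((xR³y ∧ xR³z) → ∃w (y = w ∧ zR²w))

This is a Sahlqvist (Geach-type) schema ◇^3□^0q → □^3◇^2q.
Minimal-valuation argument: fix x; take any y with xR^3y and any z with xR^3z. Set V(q) to the set of worlds R-reachable from y in exactly 0 steps. Then □^0q holds at y, so the antecedent holds at x; validity forces ◇^2q at z, giving a w with zR^2w and yR^0w.
First-order correspondent: ∀x ∀y ∀z ((xR³y ∧ xR³z) → ∃w (y = w ∧ zR²w)).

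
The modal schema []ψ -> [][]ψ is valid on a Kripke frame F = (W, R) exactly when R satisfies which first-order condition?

transitivity

This is the 4 axiom.
It corresponds to transitivity: forall x forall y forall z (Rxy & Ryz -> Rxz).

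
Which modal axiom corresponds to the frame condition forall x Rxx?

The condition is reflexivity. The T schema □p → p defines it.
Suppose □p→p is valid. At any x set V(p)={w : Rxw}. Then □p holds at x, so p holds at x, i.e. Rxx.

□p → p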